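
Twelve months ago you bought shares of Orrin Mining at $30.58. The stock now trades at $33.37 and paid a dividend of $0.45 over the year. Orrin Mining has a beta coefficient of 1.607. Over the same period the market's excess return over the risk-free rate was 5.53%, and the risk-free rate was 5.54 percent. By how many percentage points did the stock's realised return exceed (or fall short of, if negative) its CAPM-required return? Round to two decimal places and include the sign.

-3.83%

Realised HPR = (P1 + D1 − P0) / P0 = (33.37 + 0.45 − 30.58) / 30.58 = 3.24 / 30.58 = 10.5952%
CAPM required = R_f + β·MRP = 5.54% + 1.607 × 5.53% = 14.42671%
α = realised − required = 10.5952% − 14.42671% = -3.83%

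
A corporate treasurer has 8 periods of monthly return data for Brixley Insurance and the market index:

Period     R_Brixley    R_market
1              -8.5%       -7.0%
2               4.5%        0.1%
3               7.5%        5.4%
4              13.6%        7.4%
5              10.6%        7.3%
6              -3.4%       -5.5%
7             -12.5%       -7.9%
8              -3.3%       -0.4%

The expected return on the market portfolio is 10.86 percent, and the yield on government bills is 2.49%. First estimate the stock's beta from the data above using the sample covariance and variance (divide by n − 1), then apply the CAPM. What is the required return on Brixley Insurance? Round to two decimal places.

14.43%

Mean R_i = (-8.5 + 4.5 + 7.5 + 13.6 + 10.6 − 3.4 − 12.5 − 3.3) / 8 = 1.0625%
Mean R_m = (-7.0 + 0.1 + 5.4 + 7.4 + 7.3 − 5.5 − 7.9 − 0.4) / 8 = -0.0750%
Σ(R_i − R̄_i)(R_m − R̄_m) = 397.8775  ⇒  Cov = 397.8775 / 7 = 56.8396
Σ(R_m − R̄_m)² = 278.9950  ⇒  Var(R_m) = 278.9950 / 7 = 39.8564
β = Cov / Var(R_m) = 56.8396 / 39.8564 = 1.4261
MRP = 10.86% − 2.49% = 8.37%
E(R) = R_f + β × MRP = 2.49% + 1.4261 × 8.37% = 14.43%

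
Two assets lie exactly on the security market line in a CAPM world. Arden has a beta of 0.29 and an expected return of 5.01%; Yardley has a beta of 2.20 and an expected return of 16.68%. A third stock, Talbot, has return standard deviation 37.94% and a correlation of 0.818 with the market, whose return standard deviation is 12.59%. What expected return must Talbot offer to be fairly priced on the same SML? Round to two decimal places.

18.30%

MRP = (16.68% − 5.01%) / (2.20 − 0.29) = 6.1099%
R_f = 5.01% − 0.29 × 6.1099% = 3.2381%
β_Talbot = ρ·σ_i/σ_m = 0.818 × 37.94 / 12.59 = 2.4650
E(R_Talbot) = R_f + β × MRP = 3.2381% + 2.4650 × 6.1099% = 18.30%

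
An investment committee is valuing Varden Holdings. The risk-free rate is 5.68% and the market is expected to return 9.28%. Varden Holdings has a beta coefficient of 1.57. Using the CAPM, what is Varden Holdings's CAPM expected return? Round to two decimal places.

Market risk premium = E(R_m) − R_f = 9.28% − 5.68% = 3.60%
E(R) = R_f + β × MRP = 5.68% + 1.57 × 3.60% = 11.33%

11.33%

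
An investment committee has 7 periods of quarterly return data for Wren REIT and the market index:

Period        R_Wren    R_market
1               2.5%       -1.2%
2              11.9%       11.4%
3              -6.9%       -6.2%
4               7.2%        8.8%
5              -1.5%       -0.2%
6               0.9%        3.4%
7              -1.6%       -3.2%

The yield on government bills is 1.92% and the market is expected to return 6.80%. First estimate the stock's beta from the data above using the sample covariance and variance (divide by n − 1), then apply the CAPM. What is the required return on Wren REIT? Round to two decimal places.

Mean R_i = (2.5 + 11.9 − 6.9 + 7.2 − 1.5 + 0.9 − 1.6) / 7 = 1.7857%
Mean R_m = (-1.2 + 11.4 − 6.2 + 8.8 − 0.2 + 3.4 − 3.2) / 7 = 1.8286%
Σ(R_i − R̄_i)(R_m − R̄_m) = 224.4229  ⇒  Cov = 224.4229 / 6 = 37.4038
Σ(R_m − R̄_m)² = 245.7143  ⇒  Var(R_m) = 245.7143 / 6 = 40.9524
β = Cov / Var(R_m) = 37.4038 / 40.9524 = 0.9133
MRP = 6.80% − 1.92% = 4.88%
E(R) = R_f + β × MRP = 1.92% + 0.9133 × 4.88% = 6.38%

6.38%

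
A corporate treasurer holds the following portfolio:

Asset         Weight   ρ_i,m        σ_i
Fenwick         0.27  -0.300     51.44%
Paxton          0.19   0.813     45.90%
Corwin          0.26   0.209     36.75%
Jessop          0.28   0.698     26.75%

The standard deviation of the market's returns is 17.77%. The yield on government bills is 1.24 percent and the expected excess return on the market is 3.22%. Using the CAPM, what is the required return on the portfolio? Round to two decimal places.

3.08%

β_Fenwick = -0.300 × 51.44% / 17.77% = -0.8684
β_Paxton = 0.813 × 45.90% / 17.77% = 2.1000
β_Corwin = 0.209 × 36.75% / 17.77% = 0.4322
β_Jessop = 0.698 × 26.75% / 17.77% = 1.0507
β_P = Σ w_i β_i = 0.27×-0.8684 + 0.19×2.1000 + 0.26×0.4322 + 0.28×1.0507 = 0.5711
E(R_P) = R_f + β_P × MRP = 1.24% + 0.5711 × 3.22% = 3.08%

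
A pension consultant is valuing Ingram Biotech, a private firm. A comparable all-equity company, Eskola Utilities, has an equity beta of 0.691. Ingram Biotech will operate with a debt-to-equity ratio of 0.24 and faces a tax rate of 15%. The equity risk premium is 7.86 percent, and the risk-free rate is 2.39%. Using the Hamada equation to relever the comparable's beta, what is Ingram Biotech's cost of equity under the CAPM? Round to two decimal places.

8.93%

β_L = β_U × [1 + (1 − t)(D/E)] = 0.691 × [1 + (1 − 0.15) × 0.24]
    = 0.691 × [1 + 0.85 × 0.24] = 0.691 × 1.2040 = 0.8320
E(R) = R_f + β_L × MRP = 2.39% + 0.8320 × 7.86% = 8.93%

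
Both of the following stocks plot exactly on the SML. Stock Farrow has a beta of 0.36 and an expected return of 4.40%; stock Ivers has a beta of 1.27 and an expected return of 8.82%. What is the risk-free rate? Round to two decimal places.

Both satisfy E(R) = R_f + β·MRP, so the slope of the SML is
MRP = (8.82% − 4.40%) / (1.27 − 0.36) = 4.42% / 0.91 = 4.8571%
R_f = E(R_Farrow) − β_Farrow·MRP = 4.40% − 0.36 × 4.8571% = 2.6514%

2.65%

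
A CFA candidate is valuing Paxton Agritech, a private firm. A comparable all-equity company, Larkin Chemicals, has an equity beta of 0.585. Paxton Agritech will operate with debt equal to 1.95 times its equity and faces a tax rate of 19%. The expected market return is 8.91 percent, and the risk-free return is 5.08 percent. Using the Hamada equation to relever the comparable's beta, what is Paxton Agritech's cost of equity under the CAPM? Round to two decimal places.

10.86%

β_L = β_U × [1 + (1 − t)(D/E)] = 0.585 × [1 + (1 − 0.19) × 1.95]
    = 0.585 × [1 + 0.81 × 1.95] = 0.585 × 2.5795 = 1.5090
MRP = 8.91% − 5.08% = 3.83%
E(R) = R_f + β_L × MRP = 5.08% + 1.5090 × 3.83% = 10.86%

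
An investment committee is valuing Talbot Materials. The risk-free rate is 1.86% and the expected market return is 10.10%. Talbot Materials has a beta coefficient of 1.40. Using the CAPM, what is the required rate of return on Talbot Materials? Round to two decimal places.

Market risk premium = E(R_m) − R_f = 10.10% − 1.86% = 8.24%
E(R) = R_f + β × MRP = 1.86% + 1.40 × 8.24% = 13.40%

13.40%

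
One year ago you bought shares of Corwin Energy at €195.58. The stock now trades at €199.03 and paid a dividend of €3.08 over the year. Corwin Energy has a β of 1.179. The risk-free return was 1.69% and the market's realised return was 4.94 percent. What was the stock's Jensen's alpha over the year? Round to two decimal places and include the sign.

-2.18%

Realised HPR = (P1 + D1 − P0) / P0 = (199.03 + 3.08 − 195.58) / 195.58 = 6.53 / 195.58 = 3.3388%
MRP = 4.94% − 1.69% = 3.25%
CAPM required = R_f + β·MRP = 1.69% + 1.179 × 3.25% = 5.52175%
α = realised − required = 3.3388% − 5.52175% = -2.18%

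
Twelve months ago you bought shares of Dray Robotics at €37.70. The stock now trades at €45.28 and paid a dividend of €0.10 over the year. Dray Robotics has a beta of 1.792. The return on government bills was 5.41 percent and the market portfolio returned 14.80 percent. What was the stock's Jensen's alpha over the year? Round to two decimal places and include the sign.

-1.87%

Realised HPR = (P1 + D1 − P0) / P0 = (45.28 + 0.10 − 37.70) / 37.70 = 7.68 / 37.70 = 20.3714%
MRP = 14.80% − 5.41% = 9.39%
CAPM required = R_f + β·MRP = 5.41% + 1.792 × 9.39% = 22.23688%
α = realised − required = 20.3714% − 22.23688% = -1.87%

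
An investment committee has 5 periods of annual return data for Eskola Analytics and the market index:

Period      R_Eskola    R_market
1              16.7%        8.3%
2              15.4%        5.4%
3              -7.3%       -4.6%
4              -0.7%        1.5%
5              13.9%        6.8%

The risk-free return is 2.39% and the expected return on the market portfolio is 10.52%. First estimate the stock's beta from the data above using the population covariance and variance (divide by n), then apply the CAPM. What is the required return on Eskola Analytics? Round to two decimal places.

18.82%

Mean R_i = (16.7 + 15.4 − 7.3 − 0.7 + 13.9) / 5 = 7.6000%
Mean R_m = (8.3 + 5.4 − 4.6 + 1.5 + 6.8) / 5 = 3.4800%
Σ(R_i − R̄_i)(R_m − R̄_m) = 216.5800  ⇒  Cov = 216.5800 / 5 = 43.3160
Σ(R_m − R̄_m)² = 107.1480  ⇒  Var(R_m) = 107.1480 / 5 = 21.4296
β = Cov / Var(R_m) = 43.3160 / 21.4296 = 2.0213
MRP = 10.52% − 2.39% = 8.13%
E(R) = R_f + β × MRP = 2.39% + 2.0213 × 8.13% = 18.82%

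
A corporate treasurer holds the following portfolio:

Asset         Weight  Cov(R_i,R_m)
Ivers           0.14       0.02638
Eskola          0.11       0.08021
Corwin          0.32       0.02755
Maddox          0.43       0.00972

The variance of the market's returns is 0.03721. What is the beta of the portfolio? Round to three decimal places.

0.686

β_Ivers = 0.02638 / 0.03721 = 0.7089
β_Eskola = 0.08021 / 0.03721 = 2.1556
β_Corwin = 0.02755 / 0.03721 = 0.7404
β_Maddox = 0.00972 / 0.03721 = 0.2612
β_P = Σ w_i β_i = 0.14×0.7089 + 0.11×2.1556 + 0.32×0.7404 + 0.43×0.2612 = 0.6856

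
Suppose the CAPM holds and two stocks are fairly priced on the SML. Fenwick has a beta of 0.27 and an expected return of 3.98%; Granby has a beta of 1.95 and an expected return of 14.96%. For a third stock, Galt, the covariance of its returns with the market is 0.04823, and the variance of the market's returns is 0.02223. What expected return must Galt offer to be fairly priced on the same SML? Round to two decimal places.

16.40%

MRP = (14.96% − 3.98%) / (1.95 − 0.27) = 6.5357%
R_f = 3.98% − 0.27 × 6.5357% = 2.2154%
β_Galt = Cov / Var(R_m) = 0.04823 / 0.02223 = 2.1696
E(R_Galt) = R_f + β × MRP = 2.2154% + 2.1696 × 6.5357% = 16.40%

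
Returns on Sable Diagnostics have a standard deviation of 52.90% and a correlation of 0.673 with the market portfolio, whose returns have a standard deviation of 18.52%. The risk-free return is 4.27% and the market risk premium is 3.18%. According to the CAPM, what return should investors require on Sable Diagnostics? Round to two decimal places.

10.38%

β = ρ × σ_i / σ_m = 0.673 × 52.90% / 18.52% = 1.9223
E(R) = 4.27% + 1.9223 × 3.18% = 10.38%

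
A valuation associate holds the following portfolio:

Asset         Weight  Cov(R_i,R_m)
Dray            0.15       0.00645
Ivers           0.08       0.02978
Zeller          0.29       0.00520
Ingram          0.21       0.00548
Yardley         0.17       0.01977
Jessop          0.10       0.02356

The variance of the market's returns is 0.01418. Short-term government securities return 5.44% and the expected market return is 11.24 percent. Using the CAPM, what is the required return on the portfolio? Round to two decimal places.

10.24%

β_Dray = 0.00645 / 0.01418 = 0.4549
β_Ivers = 0.02978 / 0.01418 = 2.1001
β_Zeller = 0.00520 / 0.01418 = 0.3667
β_Ingram = 0.00548 / 0.01418 = 0.3865
β_Yardley = 0.01977 / 0.01418 = 1.3942
β_Jessop = 0.02356 / 0.01418 = 1.6615
β_P = Σ w_i β_i = 0.15×0.4549 + 0.08×2.1001 + 0.29×0.3667 + 0.21×0.3865 + 0.17×1.3942 + 0.10×1.6615 = 0.8269
MRP = 11.24% − 5.44% = 5.80%
E(R_P) = R_f + β_P × MRP = 5.44% + 0.8269 × 5.80% = 10.24%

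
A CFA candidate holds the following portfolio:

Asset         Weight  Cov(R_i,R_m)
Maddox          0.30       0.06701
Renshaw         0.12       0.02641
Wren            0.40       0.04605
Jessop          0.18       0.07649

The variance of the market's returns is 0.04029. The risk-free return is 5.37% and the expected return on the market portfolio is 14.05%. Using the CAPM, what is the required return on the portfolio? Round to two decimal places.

17.32%

β_Maddox = 0.06701 / 0.04029 = 1.6632
β_Renshaw = 0.02641 / 0.04029 = 0.6555
β_Wren = 0.04605 / 0.04029 = 1.1430
β_Jessop = 0.07649 / 0.04029 = 1.8985
β_P = Σ w_i β_i = 0.30×1.6632 + 0.12×0.6555 + 0.40×1.1430 + 0.18×1.8985 = 1.3766
MRP = 14.05% − 5.37% = 8.68%
E(R_P) = R_f + β_P × MRP = 5.37% + 1.3766 × 8.68% = 17.32%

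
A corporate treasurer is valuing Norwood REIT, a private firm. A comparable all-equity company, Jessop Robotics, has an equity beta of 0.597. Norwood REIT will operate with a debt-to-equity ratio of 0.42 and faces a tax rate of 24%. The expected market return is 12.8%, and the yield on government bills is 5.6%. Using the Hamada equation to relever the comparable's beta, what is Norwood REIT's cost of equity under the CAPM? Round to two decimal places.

11.27%

β_L = β_U × [1 + (1 − t)(D/E)] = 0.597 × [1 + (1 − 0.24) × 0.42]
    = 0.597 × [1 + 0.76 × 0.42] = 0.597 × 1.3192 = 0.7876
MRP = 12.8% − 5.6% = 7.20%
E(R) = R_f + β_L × MRP = 5.6% + 0.7876 × 7.2% = 11.27%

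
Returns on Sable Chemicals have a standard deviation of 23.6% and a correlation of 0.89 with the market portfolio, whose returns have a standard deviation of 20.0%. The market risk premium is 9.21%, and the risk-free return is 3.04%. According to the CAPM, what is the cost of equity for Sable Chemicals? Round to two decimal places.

β = ρ × σ_i / σ_m = 0.89 × 23.6% / 20.0% = 1.0502
E(R) = 3.04% + 1.0502 × 9.21% = 12.71%

12.71%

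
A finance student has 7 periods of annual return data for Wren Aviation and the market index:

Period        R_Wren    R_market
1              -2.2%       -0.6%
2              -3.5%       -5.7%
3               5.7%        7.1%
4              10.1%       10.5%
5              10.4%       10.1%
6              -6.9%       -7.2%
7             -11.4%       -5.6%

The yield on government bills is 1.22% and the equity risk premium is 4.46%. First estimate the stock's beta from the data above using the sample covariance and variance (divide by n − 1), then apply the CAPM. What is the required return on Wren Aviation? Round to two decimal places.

Mean R_i = (-2.2 − 3.5 + 5.7 + 10.1 + 10.4 − 6.9 − 11.4) / 7 = 0.3143%
Mean R_m = (-0.6 − 5.7 + 7.1 + 10.5 + 10.1 − 7.2 − 5.6) / 7 = 1.2286%
Σ(R_i − R̄_i)(R_m − R̄_m) = 383.6471  ⇒  Cov = 383.6471 / 6 = 63.9412
Σ(R_m − R̄_m)² = 368.1543  ⇒  Var(R_m) = 368.1543 / 6 = 61.3591
β = Cov / Var(R_m) = 63.9412 / 61.3591 = 1.0421
E(R) = R_f + β × MRP = 1.22% + 1.0421 × 4.46% = 5.87%

5.87%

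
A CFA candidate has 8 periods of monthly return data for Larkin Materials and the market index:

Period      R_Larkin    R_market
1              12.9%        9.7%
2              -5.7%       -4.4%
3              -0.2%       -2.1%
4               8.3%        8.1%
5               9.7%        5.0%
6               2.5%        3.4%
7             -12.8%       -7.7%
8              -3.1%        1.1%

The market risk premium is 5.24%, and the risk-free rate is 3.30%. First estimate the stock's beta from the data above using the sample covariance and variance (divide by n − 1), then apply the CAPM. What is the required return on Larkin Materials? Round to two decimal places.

10.40%

Mean R_i = (12.9 − 5.7 − 0.2 + 8.3 + 9.7 + 2.5 − 12.8 − 3.1) / 8 = 1.4500%
Mean R_m = (9.7 − 4.4 − 2.1 + 8.1 + 5.0 + 3.4 − 7.7 + 1.1) / 8 = 1.6375%
Σ(R_i − R̄_i)(R_m − R̄_m) = 351.0150  ⇒  Cov = 351.0150 / 7 = 50.1450
Σ(R_m − R̄_m)² = 259.0788  ⇒  Var(R_m) = 259.0788 / 7 = 37.0113
β = Cov / Var(R_m) = 50.1450 / 37.0113 = 1.3549
E(R) = R_f + β × MRP = 3.30% + 1.3549 × 5.24% = 10.40%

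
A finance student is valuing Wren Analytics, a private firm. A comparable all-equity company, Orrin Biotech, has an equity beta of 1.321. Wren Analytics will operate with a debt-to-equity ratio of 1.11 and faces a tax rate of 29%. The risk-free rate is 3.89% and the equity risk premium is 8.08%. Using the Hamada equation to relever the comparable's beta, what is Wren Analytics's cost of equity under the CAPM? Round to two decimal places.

22.98%

β_L = β_U × [1 + (1 − t)(D/E)] = 1.321 × [1 + (1 − 0.29) × 1.11]
    = 1.321 × [1 + 0.71 × 1.11] = 1.321 × 1.7881 = 2.3621
E(R) = R_f + β_L × MRP = 3.89% + 2.3621 × 8.08% = 22.98%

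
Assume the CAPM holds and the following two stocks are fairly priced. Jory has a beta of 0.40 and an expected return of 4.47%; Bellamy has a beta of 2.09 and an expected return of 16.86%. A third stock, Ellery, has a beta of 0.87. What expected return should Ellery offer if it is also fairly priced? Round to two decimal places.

MRP (SML slope) = (16.86% − 4.47%) / (2.09 − 0.40) = 12.39% / 1.69 = 7.3314%
R_f (intercept) = 4.47% − 0.40 × 7.3314% = 1.5374%
E(R_Ellery) = R_f + β × MRP = 1.5374% + 0.87 × 7.3314% = 7.92%

7.92%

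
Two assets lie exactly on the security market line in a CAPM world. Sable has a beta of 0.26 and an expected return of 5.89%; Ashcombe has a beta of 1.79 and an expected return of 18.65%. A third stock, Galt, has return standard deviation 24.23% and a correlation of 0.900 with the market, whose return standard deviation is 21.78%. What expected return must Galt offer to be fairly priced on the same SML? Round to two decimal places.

MRP = (18.65% − 5.89%) / (1.79 − 0.26) = 8.3399%
R_f = 5.89% − 0.26 × 8.3399% = 3.7216%
β_Galt = ρ·σ_i/σ_m = 0.900 × 24.23 / 21.78 = 1.0012
E(R_Galt) = R_f + β × MRP = 3.7216% + 1.0012 × 8.3399% = 12.07%

12.07%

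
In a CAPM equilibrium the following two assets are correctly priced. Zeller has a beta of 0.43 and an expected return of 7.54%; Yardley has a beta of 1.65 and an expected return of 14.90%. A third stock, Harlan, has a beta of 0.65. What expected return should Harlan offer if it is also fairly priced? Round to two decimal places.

MRP (SML slope) = (14.90% − 7.54%) / (1.65 − 0.43) = 7.36% / 1.22 = 6.0328%
R_f (intercept) = 7.54% − 0.43 × 6.0328% = 4.9459%
E(R_Harlan) = R_f + β × MRP = 4.9459% + 0.65 × 6.0328% = 8.87%

8.87%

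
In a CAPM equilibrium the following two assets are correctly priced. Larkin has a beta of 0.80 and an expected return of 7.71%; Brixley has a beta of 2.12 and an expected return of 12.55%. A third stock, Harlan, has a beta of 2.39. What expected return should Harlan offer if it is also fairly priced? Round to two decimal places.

13.54%

MRP (SML slope) = (12.55% − 7.71%) / (2.12 − 0.80) = 4.84% / 1.32 = 3.6667%
R_f (intercept) = 7.71% − 0.80 × 3.6667% = 4.7766%
E(R_Harlan) = R_f + β × MRP = 4.7766% + 2.39 × 3.6667% = 13.54%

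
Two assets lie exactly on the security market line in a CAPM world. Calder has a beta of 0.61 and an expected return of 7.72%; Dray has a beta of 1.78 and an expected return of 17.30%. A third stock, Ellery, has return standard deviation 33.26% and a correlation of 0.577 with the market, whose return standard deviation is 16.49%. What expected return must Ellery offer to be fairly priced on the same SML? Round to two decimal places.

12.25%

MRP = (17.30% − 7.72%) / (1.78 − 0.61) = 8.1880%
R_f = 7.72% − 0.61 × 8.1880% = 2.7253%
β_Ellery = ρ·σ_i/σ_m = 0.577 × 33.26 / 16.49 = 1.1638
E(R_Ellery) = R_f + β × MRP = 2.7253% + 1.1638 × 8.1880% = 12.25%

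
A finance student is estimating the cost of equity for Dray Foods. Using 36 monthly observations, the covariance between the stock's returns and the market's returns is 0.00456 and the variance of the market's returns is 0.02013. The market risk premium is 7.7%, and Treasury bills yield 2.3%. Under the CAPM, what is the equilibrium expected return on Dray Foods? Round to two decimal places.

β = Cov(R_i, R_m) / Var(R_m) = 0.00456 / 0.02013 = 0.2265
E(R) = R_f + β × MRP = 2.3% + 0.2265 × 7.7% = 4.04%

4.04%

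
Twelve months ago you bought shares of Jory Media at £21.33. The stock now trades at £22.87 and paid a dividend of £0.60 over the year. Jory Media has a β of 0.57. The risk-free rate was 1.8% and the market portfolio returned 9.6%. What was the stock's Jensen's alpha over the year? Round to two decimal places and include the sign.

Realised HPR = (P1 + D1 − P0) / P0 = (22.87 + 0.60 − 21.33) / 21.33 = 2.14 / 21.33 = 10.0328%
MRP = 9.6% − 1.8% = 7.80%
CAPM required = R_f + β·MRP = 1.8% + 0.57 × 7.8% = 6.2460%
α = realised − required = 10.0328% − 6.2460% = +3.79%

+3.79%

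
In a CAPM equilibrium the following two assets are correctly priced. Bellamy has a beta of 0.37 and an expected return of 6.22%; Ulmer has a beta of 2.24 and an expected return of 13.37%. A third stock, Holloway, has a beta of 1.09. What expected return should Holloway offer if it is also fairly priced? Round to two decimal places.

8.97%

MRP (SML slope) = (13.37% − 6.22%) / (2.24 − 0.37) = 7.15% / 1.87 = 3.8235%
R_f (intercept) = 6.22% − 0.37 × 3.8235% = 4.8053%
E(R_Holloway) = R_f + β × MRP = 4.8053% + 1.09 × 3.8235% = 8.97%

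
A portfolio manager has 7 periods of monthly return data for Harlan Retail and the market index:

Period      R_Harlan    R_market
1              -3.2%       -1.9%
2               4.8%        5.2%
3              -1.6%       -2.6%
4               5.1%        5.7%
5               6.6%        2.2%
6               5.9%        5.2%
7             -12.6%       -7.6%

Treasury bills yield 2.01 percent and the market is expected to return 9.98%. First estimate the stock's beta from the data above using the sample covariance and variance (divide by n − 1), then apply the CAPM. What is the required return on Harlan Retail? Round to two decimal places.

Mean R_i = (-3.2 + 4.8 − 1.6 + 5.1 + 6.6 + 5.9 − 12.6) / 7 = 0.7143%
Mean R_m = (-1.9 + 5.2 − 2.6 + 5.7 + 2.2 + 5.2 − 7.6) / 7 = 0.8857%
Σ(R_i − R̄_i)(R_m − R̄_m) = 200.8014  ⇒  Cov = 200.8014 / 6 = 33.4669
Σ(R_m − R̄_m)² = 154.0486  ⇒  Var(R_m) = 154.0486 / 6 = 25.6748
β = Cov / Var(R_m) = 33.4669 / 25.6748 = 1.3035
MRP = 9.98% − 2.01% = 7.97%
E(R) = R_f + β × MRP = 2.01% + 1.3035 × 7.97% = 12.40%

12.40%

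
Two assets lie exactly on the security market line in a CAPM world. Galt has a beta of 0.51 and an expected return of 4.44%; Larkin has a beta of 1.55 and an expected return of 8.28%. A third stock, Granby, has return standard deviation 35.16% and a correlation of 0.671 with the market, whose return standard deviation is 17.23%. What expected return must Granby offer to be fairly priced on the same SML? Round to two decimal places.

MRP = (8.28% − 4.44%) / (1.55 − 0.51) = 3.6923%
R_f = 4.44% − 0.51 × 3.6923% = 2.5569%
β_Granby = ρ·σ_i/σ_m = 0.671 × 35.16 / 17.23 = 1.3693
E(R_Granby) = R_f + β × MRP = 2.5569% + 1.3693 × 3.6923% = 7.61%

7.61%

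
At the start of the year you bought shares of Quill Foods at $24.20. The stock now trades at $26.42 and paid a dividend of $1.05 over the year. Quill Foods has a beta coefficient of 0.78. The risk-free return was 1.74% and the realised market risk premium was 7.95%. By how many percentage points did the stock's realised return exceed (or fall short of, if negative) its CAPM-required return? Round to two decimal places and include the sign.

Realised HPR = (P1 + D1 − P0) / P0 = (26.42 + 1.05 − 24.20) / 24.20 = 3.27 / 24.20 = 13.5124%
CAPM required = R_f + β·MRP = 1.74% + 0.78 × 7.95% = 7.9410%
α = realised − required = 13.5124% − 7.9410% = +5.57%

+5.57%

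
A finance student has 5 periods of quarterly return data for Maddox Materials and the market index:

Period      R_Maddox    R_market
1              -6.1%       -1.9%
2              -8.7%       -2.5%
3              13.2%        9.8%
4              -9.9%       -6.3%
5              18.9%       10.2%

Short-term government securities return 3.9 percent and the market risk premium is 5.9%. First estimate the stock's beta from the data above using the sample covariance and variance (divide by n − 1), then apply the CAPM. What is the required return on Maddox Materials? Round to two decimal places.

Mean R_i = (-6.1 − 8.7 + 13.2 − 9.9 + 18.9) / 5 = 1.4800%
Mean R_m = (-1.9 − 2.5 + 9.8 − 6.3 + 10.2) / 5 = 1.8600%
Σ(R_i − R̄_i)(R_m − R̄_m) = 404.0860  ⇒  Cov = 404.0860 / 4 = 101.0215
Σ(R_m − R̄_m)² = 232.3320  ⇒  Var(R_m) = 232.3320 / 4 = 58.0830
β = Cov / Var(R_m) = 101.0215 / 58.0830 = 1.7393
E(R) = R_f + β × MRP = 3.9% + 1.7393 × 5.9% = 14.16%

14.16%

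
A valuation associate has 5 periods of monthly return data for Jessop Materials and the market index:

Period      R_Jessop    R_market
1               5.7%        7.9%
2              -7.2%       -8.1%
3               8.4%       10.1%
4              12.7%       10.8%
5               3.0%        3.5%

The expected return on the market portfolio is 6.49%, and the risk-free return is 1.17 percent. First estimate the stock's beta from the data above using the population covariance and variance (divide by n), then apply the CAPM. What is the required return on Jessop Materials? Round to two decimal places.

Mean R_i = (5.7 − 7.2 + 8.4 + 12.7 + 3.0) / 5 = 4.5200%
Mean R_m = (7.9 − 8.1 + 10.1 + 10.8 + 3.5) / 5 = 4.8400%
Σ(R_i − R̄_i)(R_m − R̄_m) = 226.4660  ⇒  Cov = 226.4660 / 5 = 45.2932
Σ(R_m − R̄_m)² = 241.7920  ⇒  Var(R_m) = 241.7920 / 5 = 48.3584
β = Cov / Var(R_m) = 45.2932 / 48.3584 = 0.9366
MRP = 6.49% − 1.17% = 5.32%
E(R) = R_f + β × MRP = 1.17% + 0.9366 × 5.32% = 6.15%

6.15%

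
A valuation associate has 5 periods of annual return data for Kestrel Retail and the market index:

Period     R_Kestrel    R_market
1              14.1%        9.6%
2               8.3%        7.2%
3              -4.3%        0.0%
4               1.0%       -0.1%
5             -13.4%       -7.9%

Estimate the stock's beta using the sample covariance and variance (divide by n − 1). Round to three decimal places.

1.523

Mean R_i = (14.1 + 8.3 − 4.3 + 1.0 − 13.4) / 5 = 1.1400%
Mean R_m = (9.6 + 7.2 + 0.0 − 0.1 − 7.9) / 5 = 1.7600%
Σ(R_i − R̄_i)(R_m − R̄_m) = 290.8480  ⇒  Cov = 290.8480 / 4 = 72.7120
Σ(R_m − R̄_m)² = 190.9320  ⇒  Var(R_m) = 190.9320 / 4 = 47.7330
β = Cov / Var(R_m) = 72.7120 / 47.7330 = 1.5233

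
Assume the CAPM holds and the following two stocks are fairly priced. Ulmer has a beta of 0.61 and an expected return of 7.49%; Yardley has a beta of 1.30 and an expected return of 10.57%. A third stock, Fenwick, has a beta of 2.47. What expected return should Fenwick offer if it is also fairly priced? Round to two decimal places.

MRP (SML slope) = (10.57% − 7.49%) / (1.30 − 0.61) = 3.08% / 0.69 = 4.4638%
R_f (intercept) = 7.49% − 0.61 × 4.4638% = 4.7671%
E(R_Fenwick) = R_f + β × MRP = 4.7671% + 2.47 × 4.4638% = 15.79%

15.79%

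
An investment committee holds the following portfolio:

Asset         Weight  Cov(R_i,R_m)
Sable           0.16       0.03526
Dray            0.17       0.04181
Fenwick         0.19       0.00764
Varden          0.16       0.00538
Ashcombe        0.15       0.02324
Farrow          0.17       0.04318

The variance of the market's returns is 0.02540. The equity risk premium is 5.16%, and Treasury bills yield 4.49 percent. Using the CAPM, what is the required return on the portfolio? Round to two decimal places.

9.75%

β_Sable = 0.03526 / 0.02540 = 1.3882
β_Dray = 0.04181 / 0.02540 = 1.6461
β_Fenwick = 0.00764 / 0.02540 = 0.3008
β_Varden = 0.00538 / 0.02540 = 0.2118
β_Ashcombe = 0.02324 / 0.02540 = 0.9150
β_Farrow = 0.04318 / 0.02540 = 1.7000
β_P = Σ w_i β_i = 0.16×1.3882 + 0.17×1.6461 + 0.19×0.3008 + 0.16×0.2118 + 0.15×0.9150 + 0.17×1.7000 = 1.0192
E(R_P) = R_f + β_P × MRP = 4.49% + 1.0192 × 5.16% = 9.75%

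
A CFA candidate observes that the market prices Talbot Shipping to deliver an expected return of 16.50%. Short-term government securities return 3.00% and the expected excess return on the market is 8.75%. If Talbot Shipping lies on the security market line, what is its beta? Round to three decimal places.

β = (E(R) − R_f) / MRP = (16.50% − 3.00%) / 8.75% = 13.50% / 8.75% = 1.543

1.543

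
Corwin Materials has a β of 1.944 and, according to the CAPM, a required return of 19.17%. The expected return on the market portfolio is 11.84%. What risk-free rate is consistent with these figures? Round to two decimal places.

4.08%

E(R) = R_f + β(E(R_m) − R_f) = R_f(1 − β) + β·E(R_m)
19.17% = R_f × (1 − 1.944) + 1.944 × 11.84%
19.17% = R_f × -0.944 + 23.01696%
R_f = (19.17% − 23.01696%) / -0.944 = 4.08%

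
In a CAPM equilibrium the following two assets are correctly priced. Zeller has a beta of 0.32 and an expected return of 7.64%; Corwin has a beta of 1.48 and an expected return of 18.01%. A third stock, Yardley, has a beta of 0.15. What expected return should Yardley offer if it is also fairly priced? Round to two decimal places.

MRP (SML slope) = (18.01% − 7.64%) / (1.48 − 0.32) = 10.37% / 1.16 = 8.9397%
R_f (intercept) = 7.64% − 0.32 × 8.9397% = 4.7793%
E(R_Yardley) = R_f + β × MRP = 4.7793% + 0.15 × 8.9397% = 6.12%

6.12%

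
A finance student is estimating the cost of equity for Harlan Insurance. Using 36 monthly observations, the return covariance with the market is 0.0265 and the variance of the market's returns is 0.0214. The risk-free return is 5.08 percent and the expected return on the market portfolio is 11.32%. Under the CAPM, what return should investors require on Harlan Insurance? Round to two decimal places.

β = Cov(R_i, R_m) / Var(R_m) = 0.0265 / 0.0214 = 1.2383
MRP = 11.32% − 5.08% = 6.24%
E(R) = R_f + β × MRP = 5.08% + 1.2383 × 6.24% = 12.81%

12.81%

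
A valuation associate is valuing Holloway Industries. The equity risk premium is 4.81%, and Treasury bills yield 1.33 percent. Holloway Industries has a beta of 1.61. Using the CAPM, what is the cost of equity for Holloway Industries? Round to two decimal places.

E(R) = R_f + β × MRP = 1.33% + 1.61 × 4.81% = 9.07%

9.07%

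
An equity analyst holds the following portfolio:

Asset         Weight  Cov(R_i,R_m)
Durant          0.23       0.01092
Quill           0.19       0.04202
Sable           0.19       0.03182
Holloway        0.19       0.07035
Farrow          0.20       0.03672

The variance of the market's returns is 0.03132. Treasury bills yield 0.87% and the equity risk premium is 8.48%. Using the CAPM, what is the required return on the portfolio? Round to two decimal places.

10.96%

β_Durant = 0.01092 / 0.03132 = 0.3487
β_Quill = 0.04202 / 0.03132 = 1.3416
β_Sable = 0.03182 / 0.03132 = 1.0160
β_Holloway = 0.07035 / 0.03132 = 2.2462
β_Farrow = 0.03672 / 0.03132 = 1.1724
β_P = Σ w_i β_i = 0.23×0.3487 + 0.19×1.3416 + 0.19×1.0160 + 0.19×2.2462 + 0.20×1.1724 = 1.1894
E(R_P) = R_f + β_P × MRP = 0.87% + 1.1894 × 8.48% = 10.96%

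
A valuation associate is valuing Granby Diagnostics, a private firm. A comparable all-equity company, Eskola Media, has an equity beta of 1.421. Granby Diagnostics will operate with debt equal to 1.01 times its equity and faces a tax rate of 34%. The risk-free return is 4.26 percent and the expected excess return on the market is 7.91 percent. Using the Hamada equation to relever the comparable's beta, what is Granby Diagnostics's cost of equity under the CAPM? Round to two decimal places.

β_L = β_U × [1 + (1 − t)(D/E)] = 1.421 × [1 + (1 − 0.34) × 1.01]
    = 1.421 × [1 + 0.66 × 1.01] = 1.421 × 1.6666 = 2.3682
E(R) = R_f + β_L × MRP = 4.26% + 2.3682 × 7.91% = 22.99%

22.99%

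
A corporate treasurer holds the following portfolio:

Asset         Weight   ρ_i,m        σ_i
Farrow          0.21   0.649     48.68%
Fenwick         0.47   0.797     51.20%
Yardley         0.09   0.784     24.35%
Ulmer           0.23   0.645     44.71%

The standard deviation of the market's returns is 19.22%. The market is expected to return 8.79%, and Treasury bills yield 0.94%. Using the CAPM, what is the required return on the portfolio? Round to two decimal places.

14.89%

β_Farrow = 0.649 × 48.68% / 19.22% = 1.6438
β_Fenwick = 0.797 × 51.20% / 19.22% = 2.1231
β_Yardley = 0.784 × 24.35% / 19.22% = 0.9933
β_Ulmer = 0.645 × 44.71% / 19.22% = 1.5004
β_P = Σ w_i β_i = 0.21×1.6438 + 0.47×2.1231 + 0.09×0.9933 + 0.23×1.5004 = 1.7775
MRP = 8.79% − 0.94% = 7.85%
E(R_P) = R_f + β_P × MRP = 0.94% + 1.7775 × 7.85% = 14.89%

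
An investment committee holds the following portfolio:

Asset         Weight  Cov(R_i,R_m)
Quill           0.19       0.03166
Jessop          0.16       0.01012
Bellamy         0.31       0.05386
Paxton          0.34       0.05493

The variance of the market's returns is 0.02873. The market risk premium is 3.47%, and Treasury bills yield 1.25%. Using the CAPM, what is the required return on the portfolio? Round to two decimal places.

β_Quill = 0.03166 / 0.02873 = 1.1020
β_Jessop = 0.01012 / 0.02873 = 0.3522
β_Bellamy = 0.05386 / 0.02873 = 1.8747
β_Paxton = 0.05493 / 0.02873 = 1.9119
β_P = Σ w_i β_i = 0.19×1.1020 + 0.16×0.3522 + 0.31×1.8747 + 0.34×1.9119 = 1.4969
E(R_P) = R_f + β_P × MRP = 1.25% + 1.4969 × 3.47% = 6.44%

6.44%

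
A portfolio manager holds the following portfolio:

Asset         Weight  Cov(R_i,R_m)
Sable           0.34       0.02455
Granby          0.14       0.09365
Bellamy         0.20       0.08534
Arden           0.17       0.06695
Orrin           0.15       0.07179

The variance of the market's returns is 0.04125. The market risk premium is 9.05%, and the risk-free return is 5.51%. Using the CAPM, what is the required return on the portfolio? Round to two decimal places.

β_Sable = 0.02455 / 0.04125 = 0.5952
β_Granby = 0.09365 / 0.04125 = 2.2703
β_Bellamy = 0.08534 / 0.04125 = 2.0688
β_Arden = 0.06695 / 0.04125 = 1.6230
β_Orrin = 0.07179 / 0.04125 = 1.7404
β_P = Σ w_i β_i = 0.34×0.5952 + 0.14×2.2703 + 0.20×2.0688 + 0.17×1.6230 + 0.15×1.7404 = 1.4709
E(R_P) = R_f + β_P × MRP = 5.51% + 1.4709 × 9.05% = 18.82%

18.82%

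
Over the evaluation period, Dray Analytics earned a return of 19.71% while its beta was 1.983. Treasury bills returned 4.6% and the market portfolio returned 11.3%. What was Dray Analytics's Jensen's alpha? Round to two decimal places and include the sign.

Market excess return = 11.3% − 4.6% = 6.70%
CAPM benchmark = R_f + β(R_m − R_f) = 4.6% + 1.983 × 6.7% = 17.8861%
α = actual − benchmark = 19.71% − 17.8861% = +1.82%

+1.82%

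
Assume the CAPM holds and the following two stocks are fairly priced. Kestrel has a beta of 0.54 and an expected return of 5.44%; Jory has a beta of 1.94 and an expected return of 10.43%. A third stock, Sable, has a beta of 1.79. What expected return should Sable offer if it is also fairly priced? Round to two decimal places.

MRP (SML slope) = (10.43% − 5.44%) / (1.94 − 0.54) = 4.99% / 1.40 = 3.5643%
R_f (intercept) = 5.44% − 0.54 × 3.5643% = 3.5153%
E(R_Sable) = R_f + β × MRP = 3.5153% + 1.79 × 3.5643% = 9.90%

9.90%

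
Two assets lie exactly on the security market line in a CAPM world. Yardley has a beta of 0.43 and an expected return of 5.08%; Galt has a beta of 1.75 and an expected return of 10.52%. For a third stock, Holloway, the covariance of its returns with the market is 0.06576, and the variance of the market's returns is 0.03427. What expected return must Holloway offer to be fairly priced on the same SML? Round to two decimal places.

MRP = (10.52% − 5.08%) / (1.75 − 0.43) = 4.1212%
R_f = 5.08% − 0.43 × 4.1212% = 3.3079%
β_Holloway = Cov / Var(R_m) = 0.06576 / 0.03427 = 1.9189
E(R_Holloway) = R_f + β × MRP = 3.3079% + 1.9189 × 4.1212% = 11.22%

11.22%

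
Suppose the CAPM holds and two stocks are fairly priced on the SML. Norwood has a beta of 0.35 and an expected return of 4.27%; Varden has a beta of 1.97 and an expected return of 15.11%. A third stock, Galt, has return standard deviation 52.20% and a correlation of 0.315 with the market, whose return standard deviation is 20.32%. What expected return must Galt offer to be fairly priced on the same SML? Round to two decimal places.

MRP = (15.11% − 4.27%) / (1.97 − 0.35) = 6.6914%
R_f = 4.27% − 0.35 × 6.6914% = 1.9280%
β_Galt = ρ·σ_i/σ_m = 0.315 × 52.20 / 20.32 = 0.8092
E(R_Galt) = R_f + β × MRP = 1.9280% + 0.8092 × 6.6914% = 7.34%

7.34%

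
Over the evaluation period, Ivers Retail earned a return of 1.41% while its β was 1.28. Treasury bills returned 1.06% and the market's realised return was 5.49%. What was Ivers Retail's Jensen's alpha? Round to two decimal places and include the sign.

Market excess return = 5.49% − 1.06% = 4.43%
CAPM benchmark = R_f + β(R_m − R_f) = 1.06% + 1.28 × 4.43% = 6.7304%
α = actual − benchmark = 1.41% − 6.7304% = -5.32%

-5.32%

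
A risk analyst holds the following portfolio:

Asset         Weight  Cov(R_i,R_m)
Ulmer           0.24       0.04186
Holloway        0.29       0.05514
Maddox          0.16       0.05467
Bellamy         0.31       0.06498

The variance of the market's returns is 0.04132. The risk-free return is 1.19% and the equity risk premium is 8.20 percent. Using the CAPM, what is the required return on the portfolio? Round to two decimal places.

12.09%

β_Ulmer = 0.04186 / 0.04132 = 1.0131
β_Holloway = 0.05514 / 0.04132 = 1.3345
β_Maddox = 0.05467 / 0.04132 = 1.3231
β_Bellamy = 0.06498 / 0.04132 = 1.5726
β_P = Σ w_i β_i = 0.24×1.0131 + 0.29×1.3345 + 0.16×1.3231 + 0.31×1.5726 = 1.3294
E(R_P) = R_f + β_P × MRP = 1.19% + 1.3294 × 8.20% = 12.09%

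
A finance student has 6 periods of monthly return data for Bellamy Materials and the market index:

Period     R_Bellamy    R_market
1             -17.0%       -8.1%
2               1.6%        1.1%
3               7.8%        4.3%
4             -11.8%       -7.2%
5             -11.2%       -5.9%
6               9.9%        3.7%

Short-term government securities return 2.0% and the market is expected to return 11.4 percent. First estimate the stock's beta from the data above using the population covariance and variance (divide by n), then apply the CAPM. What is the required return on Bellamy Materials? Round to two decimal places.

20.59%

Mean R_i = (-17.0 + 1.6 + 7.8 − 11.8 − 11.2 + 9.9) / 6 = -3.4500%
Mean R_m = (-8.1 + 1.1 + 4.3 − 7.2 − 5.9 + 3.7) / 6 = -2.0167%
Σ(R_i − R̄_i)(R_m − R̄_m) = 318.9250  ⇒  Cov = 318.9250 / 6 = 53.1542
Σ(R_m − R̄_m)² = 161.2483  ⇒  Var(R_m) = 161.2483 / 6 = 26.8747
β = Cov / Var(R_m) = 53.1542 / 26.8747 = 1.9779
MRP = 11.4% − 2.0% = 9.40%
E(R) = R_f + β × MRP = 2.0% + 1.9779 × 9.4% = 20.59%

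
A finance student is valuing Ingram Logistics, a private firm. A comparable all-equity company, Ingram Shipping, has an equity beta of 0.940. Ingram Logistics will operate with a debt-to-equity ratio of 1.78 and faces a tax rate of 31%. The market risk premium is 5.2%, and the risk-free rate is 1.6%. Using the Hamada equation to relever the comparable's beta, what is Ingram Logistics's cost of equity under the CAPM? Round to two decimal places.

12.49%

β_L = β_U × [1 + (1 − t)(D/E)] = 0.940 × [1 + (1 − 0.31) × 1.78]
    = 0.940 × [1 + 0.69 × 1.78] = 0.940 × 2.2282 = 2.0945
E(R) = R_f + β_L × MRP = 1.6% + 2.0945 × 5.2% = 12.49%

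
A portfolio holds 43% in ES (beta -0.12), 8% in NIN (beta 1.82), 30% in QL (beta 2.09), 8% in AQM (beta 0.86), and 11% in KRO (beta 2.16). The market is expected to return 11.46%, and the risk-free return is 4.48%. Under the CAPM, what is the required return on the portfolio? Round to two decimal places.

11.65%

β_P = Σ w_i β_i = 0.43×-0.12 + 0.08×1.82 + 0.30×2.09 + 0.08×0.86 + 0.11×2.16 = 1.0274
MRP = 11.46% − 4.48% = 6.98%
E(R_P) = R_f + β_P × MRP = 4.48% + 1.0274 × 6.98% = 11.65%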